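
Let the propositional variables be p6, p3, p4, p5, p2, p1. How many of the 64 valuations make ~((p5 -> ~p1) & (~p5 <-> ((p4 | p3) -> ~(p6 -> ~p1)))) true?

Initial set: {~((p5 -> ~p1) & (~p5 <-> ((p4 | p3) -> ~(p6 -> ~p1))))}.
~((p5 -> ~p1) & (~p5 <-> ((p4 | p3) -> ~(p6 -> ~p1)))): β-rule — branch into ~(p5 -> ~p1)  //  ~(~p5 <-> ((p4 | p3) -> ~(p6 -> ~p1))).
  branch 1 (add ~(p5 -> ~p1)):
    ~(p5 -> ~p1): α-rule — add p5, ~~p1.
    ○ open, literals {p1=T, p5=T}.
  branch 2 (add ~(~p5 <-> ((p4 | p3) -> ~(p6 -> ~p1)))):
    ~(~p5 <-> ((p4 | p3) -> ~(p6 -> ~p1))): β-rule — branch into ~p5, ~((p4 | p3) -> ~(p6 -> ~p1))  //  ~~p5, ((p4 | p3) -> ~(p6 -> ~p1)).
      branch 2.1 (add ~p5, ~((p4 | p3) -> ~(p6 -> ~p1))):
        ~((p4 | p3) -> ~(p6 -> ~p1)): α-rule — add (p4 | p3), ~~(p6 -> ~p1).
        (p4 | p3): β-rule — branch into p4  //  p3.
          branch 2.1.1 (add p4):
            ~~(p6 -> ~p1): β-rule — branch into ~p6  //  ~p1.
              branch 2.1.1.1 (add ~p6):
                ○ open, literals {p4=T, p5=F, p6=F}.
              branch 2.1.1.2 (add ~p1):
                ○ open, literals {p1=F, p4=T, p5=F}.
          branch 2.1.2 (add p3):
            ~~(p6 -> ~p1): β-rule — branch into ~p6  //  ~p1.
              branch 2.1.2.1 (add ~p6):
                ○ open, literals {p3=T, p5=F, p6=F}.
              branch 2.1.2.2 (add ~p1):
                ○ open, literals {p1=F, p3=T, p5=F}.
      branch 2.2 (add ~~p5, ((p4 | p3) -> ~(p6 -> ~p1))):
        ((p4 | p3) -> ~(p6 -> ~p1)): β-rule — branch into ~(p4 | p3)  //  ~(p6 -> ~p1).
          branch 2.2.1 (add ~(p4 | p3)):
            ~(p4 | p3): α-rule — add ~p4, ~p3.
            ○ open, literals {p3=F, p4=F, p5=T}.
          branch 2.2.2 (add ~(p6 -> ~p1)):
            ~(p6 -> ~p1): α-rule — add p6, ~~p1.
            ○ open, literals {p1=T, p5=T, p6=T}.
0 branches closed, 7 open.
Each open branch fixes some atoms; the unmentioned ones are free. Counting distinct full assignments: branch {p1=T, p5=T} (p6, p3, p4, p2) contributes 16 new; branch {p4=T, p5=F, p6=F} (p3, p2, p1) contributes 8 new; branch {p1=F, p4=T, p5=F} (p6, p3, p2) contributes 4 new; branch {p3=T, p5=F, p6=F} (p4, p2, p1) contributes 4 new; branch {p1=F, p3=T, p5=F} (p6, p4, p2) contributes 2 new; branch {p3=F, p4=F, p5=T} (p6, p2, p1) contributes 4 new; branch {p1=T, p5=T, p6=T} (p3, p4, p2) contributes 0 new. Total: 38.

38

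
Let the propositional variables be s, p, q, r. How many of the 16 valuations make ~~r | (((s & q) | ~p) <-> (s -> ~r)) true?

13

Initial set: {T (~~r | (((s & q) | ~p) <-> (s -> ~r)))}.
T (~~r | (((s & q) | ~p) <-> (s -> ~r))): β-rule — branch into T ~~r  //  T (((s & q) | ~p) <-> (s -> ~r)).
  branch 1 (add T ~~r):
    T ~~r: drop double negation, giving T r.
    ○ open, literals {r=true}.
  branch 2 (add T (((s & q) | ~p) <-> (s -> ~r))):
    T (((s & q) | ~p) <-> (s -> ~r)): β-rule — branch into T ((s & q) | ~p), T (s -> ~r)  //  F ((s & q) | ~p), F (s -> ~r).
      branch 2.1 (add T ((s & q) | ~p), T (s -> ~r)):
        T ((s & q) | ~p): β-rule — branch into T (s & q)  //  T ~p.
          branch 2.1.1 (add T (s & q)):
            T (s & q): α-rule — add T s, T q.
            T (s -> ~r): β-rule — branch into F s  //  T ~r.
              branch 2.1.1.1 (add F s):
                × closes — contains both s and ~s.
              branch 2.1.1.2 (add T ~r):
                ○ open, literals {q=true, r=false, s=true}.
          branch 2.1.2 (add T ~p):
            T (s -> ~r): β-rule — branch into F s  //  T ~r.
              branch 2.1.2.1 (add F s):
                ○ open, literals {p=false, s=false}.
              branch 2.1.2.2 (add T ~r):
                ○ open, literals {p=false, r=false}.
      branch 2.2 (add F ((s & q) | ~p), F (s -> ~r)):
        F ((s & q) | ~p): α-rule — add F (s & q), F ~p.
        F (s -> ~r): α-rule — add T s, F ~r.
        F (s & q): β-rule — branch into F s  //  F q.
          branch 2.2.1 (add F s):
            × closes — contains both s and ~s.
          branch 2.2.2 (add F q):
            ○ open, literals {p=true, q=false, r=true, s=true}.
2 branches closed, 5 open.
Each open branch fixes some atoms; the unmentioned ones are free. Counting distinct full assignments: branch {r=true} (s, p, q) contributes 8 new; branch {q=true, r=false, s=true} (p) contributes 2 new; branch {p=false, s=false} (q, r) contributes 2 new; branch {p=false, r=false} (s, q) contributes 1 new; branch {p=true, q=false, r=true, s=true} (none free) contributes 0 new. Total: 13.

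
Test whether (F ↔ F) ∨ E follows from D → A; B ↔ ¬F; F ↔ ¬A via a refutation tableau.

Initial set: {(D → A); (B ↔ ¬F); (F ↔ ¬A); ¬((F ↔ F) ∨ E)}.
¬((F ↔ F) ∨ E): α-rule — add ¬(F ↔ F), ¬E.
(D → A): β-rule — branch into ¬D  //  A.
  branch 1 (add ¬D):
    (B ↔ ¬F): β-rule — branch into B, ¬F  //  ¬B, ¬¬F.
      branch 1.1 (add B, ¬F):
        (F ↔ ¬A): β-rule — branch into F, ¬A  //  ¬F, ¬¬A.
          branch 1.1.1 (add F, ¬A):
            × closes — contains both F and ¬F.
          branch 1.1.2 (add ¬F, ¬¬A):
            ¬(F ↔ F): β-rule — branch into F, ¬F  //  ¬F, F.
              branch 1.1.2.1 (add F, ¬F):
                × closes — contains both F and ¬F.
              branch 1.1.2.2 (add ¬F, F):
                × closes — contains both F and ¬F.
      branch 1.2 (add ¬B, ¬¬F):
        (F ↔ ¬A): β-rule — branch into F, ¬A  //  ¬F, ¬¬A.
          branch 1.2.1 (add F, ¬A):
            ¬(F ↔ F): β-rule — branch into F, ¬F  //  ¬F, F.
              branch 1.2.1.1 (add F, ¬F):
                × closes — contains both F and ¬F.
              branch 1.2.1.2 (add ¬F, F):
                × closes — contains both F and ¬F.
          branch 1.2.2 (add ¬F, ¬¬A):
            × closes — contains both F and ¬F.
  branch 2 (add A):
    (B ↔ ¬F): β-rule — branch into B, ¬F  //  ¬B, ¬¬F.
      branch 2.1 (add B, ¬F):
        (F ↔ ¬A): β-rule — branch into F, ¬A  //  ¬F, ¬¬A.
          branch 2.1.1 (add F, ¬A):
            × closes — contains both F and ¬F.
          branch 2.1.2 (add ¬F, ¬¬A):
            ¬(F ↔ F): β-rule — branch into F, ¬F  //  ¬F, F.
              branch 2.1.2.1 (add F, ¬F):
                × closes — contains both F and ¬F.
              branch 2.1.2.2 (add ¬F, F):
                × closes — contains both F and ¬F.
      branch 2.2 (add ¬B, ¬¬F):
        (F ↔ ¬A): β-rule — branch into F, ¬A  //  ¬F, ¬¬A.
          branch 2.2.1 (add F, ¬A):
            × closes — contains both A and ¬A.
          branch 2.2.2 (add ¬F, ¬¬A):
            × closes — contains both F and ¬F.
All 11 branches close.
Every branch closed, so the premises entail the conclusion.

Yes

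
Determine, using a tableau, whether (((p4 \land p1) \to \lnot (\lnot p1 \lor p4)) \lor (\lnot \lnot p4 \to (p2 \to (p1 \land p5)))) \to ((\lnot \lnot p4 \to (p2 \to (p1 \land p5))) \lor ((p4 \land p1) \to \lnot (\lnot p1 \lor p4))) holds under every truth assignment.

Valid

Assume the negation and expand:
Initial set: {\lnot ((((p4 \land p1) \to \lnot (\lnot p1 \lor p4)) \lor (\lnot \lnot p4 \to (p2 \to (p1 \land p5)))) \to ((\lnot \lnot p4 \to (p2 \to (p1 \land p5))) \lor ((p4 \land p1) \to \lnot (\lnot p1 \lor p4))))}.
\lnot ((((p4 \land p1) \to \lnot (\lnot p1 \lor p4)) \lor (\lnot \lnot p4 \to (p2 \to (p1 \land p5)))) \to ((\lnot \lnot p4 \to (p2 \to (p1 \land p5))) \lor ((p4 \land p1) \to \lnot (\lnot p1 \lor p4)))): α-rule — add (((p4 \land p1) \to \lnot (\lnot p1 \lor p4)) \lor (\lnot \lnot p4 \to (p2 \to (p1 \land p5)))), \lnot ((\lnot \lnot p4 \to (p2 \to (p1 \land p5))) \lor ((p4 \land p1) \to \lnot (\lnot p1 \lor p4))).
\lnot ((\lnot \lnot p4 \to (p2 \to (p1 \land p5))) \lor ((p4 \land p1) \to \lnot (\lnot p1 \lor p4))): α-rule — add \lnot (\lnot \lnot p4 \to (p2 \to (p1 \land p5))), \lnot ((p4 \land p1) \to \lnot (\lnot p1 \lor p4)).
\lnot (\lnot \lnot p4 \to (p2 \to (p1 \land p5))): α-rule — add \lnot \lnot p4, \lnot (p2 \to (p1 \land p5)).
\lnot ((p4 \land p1) \to \lnot (\lnot p1 \lor p4)): α-rule — add (p4 \land p1), \lnot \lnot (\lnot p1 \lor p4).
\lnot \lnot p4: drop double negation, giving p4.
\lnot (p2 \to (p1 \land p5)): α-rule — add p2, \lnot (p1 \land p5).
(p4 \land p1): α-rule — add p4, p1.
(((p4 \land p1) \to \lnot (\lnot p1 \lor p4)) \lor (\lnot \lnot p4 \to (p2 \to (p1 \land p5)))): β-rule — branch into ((p4 \land p1) \to \lnot (\lnot p1 \lor p4))  //  (\lnot \lnot p4 \to (p2 \to (p1 \land p5))).
  branch 1 (add ((p4 \land p1) \to \lnot (\lnot p1 \lor p4))):
    \lnot \lnot (\lnot p1 \lor p4): β-rule — branch into \lnot p1  //  p4.
      branch 1.1 (add \lnot p1):
        × closes — contains both p1 and \lnot p1.
      branch 1.2 (add p4):
        \lnot (p1 \land p5): β-rule — branch into \lnot p1  //  \lnot p5.
          branch 1.2.1 (add \lnot p1):
            × closes — contains both p1 and \lnot p1.
          branch 1.2.2 (add \lnot p5):
            ((p4 \land p1) \to \lnot (\lnot p1 \lor p4)): β-rule — branch into \lnot (p4 \land p1)  //  \lnot (\lnot p1 \lor p4).
              branch 1.2.2.1 (add \lnot (p4 \land p1)):
                \lnot (p4 \land p1): β-rule — branch into \lnot p4  //  \lnot p1.
                  branch 1.2.2.1.1 (add \lnot p4):
                    × closes — contains both p4 and \lnot p4.
                  branch 1.2.2.1.2 (add \lnot p1):
                    × closes — contains both p1 and \lnot p1.
              branch 1.2.2.2 (add \lnot (\lnot p1 \lor p4)):
                \lnot (\lnot p1 \lor p4): α-rule — add \lnot \lnot p1, \lnot p4.
                × closes — contains both p4 and \lnot p4.
  branch 2 (add (\lnot \lnot p4 \to (p2 \to (p1 \land p5)))):
    \lnot \lnot (\lnot p1 \lor p4): β-rule — branch into \lnot p1  //  p4.
      branch 2.1 (add \lnot p1):
        × closes — contains both p1 and \lnot p1.
      branch 2.2 (add p4):
        \lnot (p1 \land p5): β-rule — branch into \lnot p1  //  \lnot p5.
          branch 2.2.1 (add \lnot p1):
            × closes — contains both p1 and \lnot p1.
          branch 2.2.2 (add \lnot p5):
            (\lnot \lnot p4 \to (p2 \to (p1 \land p5))): β-rule — branch into \lnot \lnot \lnot p4  //  (p2 \to (p1 \land p5)).
              branch 2.2.2.1 (add \lnot \lnot \lnot p4):
                \lnot \lnot \lnot p4: drop double negation, giving \lnot p4.
                × closes — contains both p4 and \lnot p4.
              branch 2.2.2.2 (add (p2 \to (p1 \land p5))):
                (p2 \to (p1 \land p5)): β-rule — branch into \lnot p2  //  (p1 \land p5).
                  branch 2.2.2.2.1 (add \lnot p2):
                    × closes — contains both p2 and \lnot p2.
                  branch 2.2.2.2.2 (add (p1 \land p5)):
                    (p1 \land p5): α-rule — add p1, p5.
                    × closes — contains both p5 and \lnot p5.
All 10 branches close.
Every branch closed, so the negation is unsatisfiable and the formula is valid.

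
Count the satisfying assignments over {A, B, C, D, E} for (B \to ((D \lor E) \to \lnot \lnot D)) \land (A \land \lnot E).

Initial set: {((B \to ((D \lor E) \to \lnot \lnot D)) \land (A \land \lnot E))}.
((B \to ((D \lor E) \to \lnot \lnot D)) \land (A \land \lnot E)): α-rule — add (B \to ((D \lor E) \to \lnot \lnot D)), (A \land \lnot E).
(A \land \lnot E): α-rule — add A, \lnot E.
(B \to ((D \lor E) \to \lnot \lnot D)): β-rule — branch into \lnot B  //  ((D \lor E) \to \lnot \lnot D).
  branch 1 (add \lnot B):
    ○ open, literals {A=T, B=F, E=F}.
  branch 2 (add ((D \lor E) \to \lnot \lnot D)):
    ((D \lor E) \to \lnot \lnot D): β-rule — branch into \lnot (D \lor E)  //  \lnot \lnot D.
      branch 2.1 (add \lnot (D \lor E)):
        \lnot (D \lor E): α-rule — add \lnot D, \lnot E.
        ○ open, literals {A=T, D=F, E=F}.
      branch 2.2 (add \lnot \lnot D):
        \lnot \lnot D: drop double negation, giving D.
        ○ open, literals {A=T, D=T, E=F}.
0 branches closed, 3 open.
Each open branch fixes some atoms; the unmentioned ones are free. Counting distinct full assignments: branch {A=T, B=F, E=F} (C, D) contributes 4 new; branch {A=T, D=F, E=F} (B, C) contributes 2 new; branch {A=T, D=T, E=F} (B, C) contributes 2 new. Total: 8.

8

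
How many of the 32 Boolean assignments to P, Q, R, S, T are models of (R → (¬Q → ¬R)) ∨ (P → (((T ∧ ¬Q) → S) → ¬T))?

Initial set: {((R → (¬Q → ¬R)) ∨ (P → (((T ∧ ¬Q) → S) → ¬T)))}.
((R → (¬Q → ¬R)) ∨ (P → (((T ∧ ¬Q) → S) → ¬T))): β-rule — branch into (R → (¬Q → ¬R))  //  (P → (((T ∧ ¬Q) → S) → ¬T)).
  branch 1 (add (R → (¬Q → ¬R))):
    (R → (¬Q → ¬R)): β-rule — branch into ¬R  //  (¬Q → ¬R).
      branch 1.1 (add ¬R):
        ○ open, literals {R=false}.
      branch 1.2 (add (¬Q → ¬R)):
        (¬Q → ¬R): β-rule — branch into ¬¬Q  //  ¬R.
          branch 1.2.1 (add ¬¬Q):
            ○ open, literals {Q=true}.
          branch 1.2.2 (add ¬R):
            ○ open, literals {R=false}.
  branch 2 (add (P → (((T ∧ ¬Q) → S) → ¬T))):
    (P → (((T ∧ ¬Q) → S) → ¬T)): β-rule — branch into ¬P  //  (((T ∧ ¬Q) → S) → ¬T).
      branch 2.1 (add ¬P):
        ○ open, literals {P=false}.
      branch 2.2 (add (((T ∧ ¬Q) → S) → ¬T)):
        (((T ∧ ¬Q) → S) → ¬T): β-rule — branch into ¬((T ∧ ¬Q) → S)  //  ¬T.
          branch 2.2.1 (add ¬((T ∧ ¬Q) → S)):
            ¬((T ∧ ¬Q) → S): α-rule — add (T ∧ ¬Q), ¬S.
            (T ∧ ¬Q): α-rule — add T, ¬Q.
            ○ open, literals {Q=false, S=false, T=true}.
          branch 2.2.2 (add ¬T):
            ○ open, literals {T=false}.
0 branches closed, 6 open.
Each open branch fixes some atoms; the unmentioned ones are free. Counting distinct full assignments: branch {R=false} (P, Q, S, T) contributes 16 new; branch {Q=true} (P, R, S, T) contributes 8 new; branch {R=false} (P, Q, S, T) contributes 0 new; branch {P=false} (Q, R, S, T) contributes 4 new; branch {Q=false, S=false, T=true} (P, R) contributes 1 new; branch {T=false} (P, Q, R, S) contributes 2 new. Total: 31.

31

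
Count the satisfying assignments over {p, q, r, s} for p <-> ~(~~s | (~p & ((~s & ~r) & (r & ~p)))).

8

Initial set: {(p <-> ~(~~s | (~p & ((~s & ~r) & (r & ~p)))))}.
(p <-> ~(~~s | (~p & ((~s & ~r) & (r & ~p))))): β-rule — branch into p, ~(~~s | (~p & ((~s & ~r) & (r & ~p))))  //  ~p, ~~(~~s | (~p & ((~s & ~r) & (r & ~p)))).
  branch 1 (add p, ~(~~s | (~p & ((~s & ~r) & (r & ~p))))):
    ~(~~s | (~p & ((~s & ~r) & (r & ~p)))): α-rule — add ~~~s, ~(~p & ((~s & ~r) & (r & ~p))).
    ~~~s: drop double negation, giving ~s.
    ~(~p & ((~s & ~r) & (r & ~p))): β-rule — branch into ~~p  //  ~((~s & ~r) & (r & ~p)).
      branch 1.1 (add ~~p):
        ○ open, literals {p=1, s=0}.
      branch 1.2 (add ~((~s & ~r) & (r & ~p))):
        ~((~s & ~r) & (r & ~p)): β-rule — branch into ~(~s & ~r)  //  ~(r & ~p).
          branch 1.2.1 (add ~(~s & ~r)):
            ~(~s & ~r): β-rule — branch into ~~s  //  ~~r.
              branch 1.2.1.1 (add ~~s):
                × closes — contains both s and ~s.
              branch 1.2.1.2 (add ~~r):
                ○ open, literals {p=1, r=1, s=0}.
          branch 1.2.2 (add ~(r & ~p)):
            ~(r & ~p): β-rule — branch into ~r  //  ~~p.
              branch 1.2.2.1 (add ~r):
                ○ open, literals {p=1, r=0, s=0}.
              branch 1.2.2.2 (add ~~p):
                ○ open, literals {p=1, s=0}.
  branch 2 (add ~p, ~~(~~s | (~p & ((~s & ~r) & (r & ~p))))):
    ~~(~~s | (~p & ((~s & ~r) & (r & ~p)))): β-rule — branch into ~~s  //  (~p & ((~s & ~r) & (r & ~p))).
      branch 2.1 (add ~~s):
        ~~s: drop double negation, giving s.
        ○ open, literals {p=0, s=1}.
      branch 2.2 (add (~p & ((~s & ~r) & (r & ~p)))):
        (~p & ((~s & ~r) & (r & ~p))): α-rule — add ~p, ((~s & ~r) & (r & ~p)).
        ((~s & ~r) & (r & ~p)): α-rule — add (~s & ~r), (r & ~p).
        (~s & ~r): α-rule — add ~s, ~r.
        (r & ~p): α-rule — add r, ~p.
        × closes — contains both r and ~r.
2 branches closed, 5 open.
Each open branch fixes some atoms; the unmentioned ones are free. Counting distinct full assignments: branch {p=1, s=0} (q, r) contributes 4 new; branch {p=1, r=1, s=0} (q) contributes 0 new; branch {p=1, r=0, s=0} (q) contributes 0 new; branch {p=1, s=0} (q, r) contributes 0 new; branch {p=0, s=1} (q, r) contributes 4 new. Total: 8.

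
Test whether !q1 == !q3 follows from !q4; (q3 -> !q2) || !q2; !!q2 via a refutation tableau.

Initial set: {!q4; ((q3 -> !q2) || !q2); !!q2; !(!q1 == !q3)}.
!!q2: drop double negation, giving q2.
((q3 -> !q2) || !q2): β-rule — branch into (q3 -> !q2)  //  !q2.
  branch 1 (add (q3 -> !q2)):
    !(!q1 == !q3): β-rule — branch into !q1, !!q3  //  !!q1, !q3.
      branch 1.1 (add !q1, !!q3):
        (q3 -> !q2): β-rule — branch into !q3  //  !q2.
          branch 1.1.1 (add !q3):
            × closes — contains both q3 and !q3.
          branch 1.1.2 (add !q2):
            × closes — contains both q2 and !q2.
      branch 1.2 (add !!q1, !q3):
        (q3 -> !q2): β-rule — branch into !q3  //  !q2.
          branch 1.2.1 (add !q3):
            ○ open, literals {q1=1, q2=1, q3=0, q4=0}.
          branch 1.2.2 (add !q2):
            × closes — contains both q2 and !q2.
  branch 2 (add !q2):
    × closes — contains both q2 and !q2.
4 branches closed, 1 open.
An open branch gives a countermodel: q1=1, q2=1, q3=0, q4=0 (unmentioned atoms arbitrary); the premises hold there but the conclusion fails.

No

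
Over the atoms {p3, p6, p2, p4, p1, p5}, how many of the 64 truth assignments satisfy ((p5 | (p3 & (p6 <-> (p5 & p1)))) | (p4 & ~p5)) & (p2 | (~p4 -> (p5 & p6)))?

46

Initial set: {(((p5 | (p3 & (p6 <-> (p5 & p1)))) | (p4 & ~p5)) & (p2 | (~p4 -> (p5 & p6))))}.
(((p5 | (p3 & (p6 <-> (p5 & p1)))) | (p4 & ~p5)) & (p2 | (~p4 -> (p5 & p6)))): α-rule — add ((p5 | (p3 & (p6 <-> (p5 & p1)))) | (p4 & ~p5)), (p2 | (~p4 -> (p5 & p6))).
((p5 | (p3 & (p6 <-> (p5 & p1)))) | (p4 & ~p5)): β-rule — branch into (p5 | (p3 & (p6 <-> (p5 & p1))))  //  (p4 & ~p5).
  branch 1 (add (p5 | (p3 & (p6 <-> (p5 & p1))))):
    (p2 | (~p4 -> (p5 & p6))): β-rule — branch into p2  //  (~p4 -> (p5 & p6)).
      branch 1.1 (add p2):
        (p5 | (p3 & (p6 <-> (p5 & p1)))): β-rule — branch into p5  //  (p3 & (p6 <-> (p5 & p1))).
          branch 1.1.1 (add p5):
            ○ open, literals {p2=1, p5=1}.
          branch 1.1.2 (add (p3 & (p6 <-> (p5 & p1)))):
            (p3 & (p6 <-> (p5 & p1))): α-rule — add p3, (p6 <-> (p5 & p1)).
            (p6 <-> (p5 & p1)): β-rule — branch into p6, (p5 & p1)  //  ~p6, ~(p5 & p1).
              branch 1.1.2.1 (add p6, (p5 & p1)):
                (p5 & p1): α-rule — add p5, p1.
                ○ open, literals {p1=1, p2=1, p3=1, p5=1, p6=1}.
              branch 1.1.2.2 (add ~p6, ~(p5 & p1)):
                ~(p5 & p1): β-rule — branch into ~p5  //  ~p1.
                  branch 1.1.2.2.1 (add ~p5):
                    ○ open, literals {p2=1, p3=1, p5=0, p6=0}.
                  branch 1.1.2.2.2 (add ~p1):
                    ○ open, literals {p1=0, p2=1, p3=1, p6=0}.
      branch 1.2 (add (~p4 -> (p5 & p6))):
        (p5 | (p3 & (p6 <-> (p5 & p1)))): β-rule — branch into p5  //  (p3 & (p6 <-> (p5 & p1))).
          branch 1.2.1 (add p5):
            (~p4 -> (p5 & p6)): β-rule — branch into ~~p4  //  (p5 & p6).
              branch 1.2.1.1 (add ~~p4):
                ○ open, literals {p4=1, p5=1}.
              branch 1.2.1.2 (add (p5 & p6)):
                (p5 & p6): α-rule — add p5, p6.
                ○ open, literals {p5=1, p6=1}.
          branch 1.2.2 (add (p3 & (p6 <-> (p5 & p1)))):
            (p3 & (p6 <-> (p5 & p1))): α-rule — add p3, (p6 <-> (p5 & p1)).
            (~p4 -> (p5 & p6)): β-rule — branch into ~~p4  //  (p5 & p6).
              branch 1.2.2.1 (add ~~p4):
                (p6 <-> (p5 & p1)): β-rule — branch into p6, (p5 & p1)  //  ~p6, ~(p5 & p1).
                  branch 1.2.2.1.1 (add p6, (p5 & p1)):
                    (p5 & p1): α-rule — add p5, p1.
                    ○ open, literals {p1=1, p3=1, p4=1, p5=1, p6=1}.
                  branch 1.2.2.1.2 (add ~p6, ~(p5 & p1)):
                    ~(p5 & p1): β-rule — branch into ~p5  //  ~p1.
                      branch 1.2.2.1.2.1 (add ~p5):
                        ○ open, literals {p3=1, p4=1, p5=0, p6=0}.
                      branch 1.2.2.1.2.2 (add ~p1):
                        ○ open, literals {p1=0, p3=1, p4=1, p6=0}.
              branch 1.2.2.2 (add (p5 & p6)):
                (p5 & p6): α-rule — add p5, p6.
                (p6 <-> (p5 & p1)): β-rule — branch into p6, (p5 & p1)  //  ~p6, ~(p5 & p1).
                  branch 1.2.2.2.1 (add p6, (p5 & p1)):
                    (p5 & p1): α-rule — add p5, p1.
                    ○ open, literals {p1=1, p3=1, p5=1, p6=1}.
                  branch 1.2.2.2.2 (add ~p6, ~(p5 & p1)):
                    × closes — contains both p6 and ~p6.
  branch 2 (add (p4 & ~p5)):
    (p4 & ~p5): α-rule — add p4, ~p5.
    (p2 | (~p4 -> (p5 & p6))): β-rule — branch into p2  //  (~p4 -> (p5 & p6)).
      branch 2.1 (add p2):
        ○ open, literals {p2=1, p4=1, p5=0}.
      branch 2.2 (add (~p4 -> (p5 & p6))):
        (~p4 -> (p5 & p6)): β-rule — branch into ~~p4  //  (p5 & p6).
          branch 2.2.1 (add ~~p4):
            ○ open, literals {p4=1, p5=0}.
          branch 2.2.2 (add (p5 & p6)):
            (p5 & p6): α-rule — add p5, p6.
            × closes — contains both p5 and ~p5.
2 branches closed, 12 open.
Each open branch fixes some atoms; the unmentioned ones are free. Counting distinct full assignments: branch {p2=1, p5=1} (p3, p6, p4, p1) contributes 16 new; branch {p1=1, p2=1, p3=1, p5=1, p6=1} (p4) contributes 0 new; branch {p2=1, p3=1, p5=0, p6=0} (p4, p1) contributes 4 new; branch {p1=0, p2=1, p3=1, p6=0} (p4, p5) contributes 0 new; branch {p4=1, p5=1} (p3, p6, p2, p1) contributes 8 new; branch {p5=1, p6=1} (p3, p2, p4, p1) contributes 4 new; branch {p1=1, p3=1, p4=1, p5=1, p6=1} (p2) contributes 0 new; branch {p3=1, p4=1, p5=0, p6=0} (p2, p1) contributes 2 new; branch {p1=0, p3=1, p4=1, p6=0} (p2, p5) contributes 0 new; branch {p1=1, p3=1, p5=1, p6=1} (p2, p4) contributes 0 new; branch {p2=1, p4=1, p5=0} (p3, p6, p1) contributes 6 new; branch {p4=1, p5=0} (p3, p6, p2, p1) contributes 6 new. Total: 46.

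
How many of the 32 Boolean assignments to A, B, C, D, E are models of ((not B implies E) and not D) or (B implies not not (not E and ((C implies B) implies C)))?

Initial set: {(((not B implies E) and not D) or (B implies not not (not E and ((C implies B) implies C))))}.
(((not B implies E) and not D) or (B implies not not (not E and ((C implies B) implies C)))): β-rule — branch into ((not B implies E) and not D)  //  (B implies not not (not E and ((C implies B) implies C))).
  branch 1 (add ((not B implies E) and not D)):
    ((not B implies E) and not D): α-rule — add (not B implies E), not D.
    (not B implies E): β-rule — branch into not not B  //  E.
      branch 1.1 (add not not B):
        ○ open, literals {B=true, D=false}.
      branch 1.2 (add E):
        ○ open, literals {D=false, E=true}.
  branch 2 (add (B implies not not (not E and ((C implies B) implies C)))):
    (B implies not not (not E and ((C implies B) implies C))): β-rule — branch into not B  //  not not (not E and ((C implies B) implies C)).
      branch 2.1 (add not B):
        ○ open, literals {B=false}.
      branch 2.2 (add not not (not E and ((C implies B) implies C))):
        not not (not E and ((C implies B) implies C)): drop double negation, giving (not E and ((C implies B) implies C)).
        (not E and ((C implies B) implies C)): α-rule — add not E, ((C implies B) implies C).
        ((C implies B) implies C): β-rule — branch into not (C implies B)  //  C.
          branch 2.2.1 (add not (C implies B)):
            not (C implies B): α-rule — add C, not B.
            ○ open, literals {B=false, C=true, E=false}.
          branch 2.2.2 (add C):
            ○ open, literals {C=true, E=false}.
0 branches closed, 5 open.
Each open branch fixes some atoms; the unmentioned ones are free. Counting distinct full assignments: branch {B=true, D=false} (A, C, E) contributes 8 new; branch {D=false, E=true} (A, B, C) contributes 4 new; branch {B=false} (A, C, D, E) contributes 12 new; branch {B=false, C=true, E=false} (A, D) contributes 0 new; branch {C=true, E=false} (A, B, D) contributes 2 new. Total: 26.

26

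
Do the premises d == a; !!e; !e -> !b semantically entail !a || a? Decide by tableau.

Initial set: {(d == a); !!e; (!e -> !b); !(!a || a)}.
!!e: drop double negation, giving e.
!(!a || a): α-rule — add !!a, !a.
× closes — contains both a and !a.
All 1 branch closes.
Every branch closed, so the premises entail the conclusion.

Yes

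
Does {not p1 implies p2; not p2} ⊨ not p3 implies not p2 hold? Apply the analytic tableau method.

Initial set: {(not p1 implies p2); not p2; not (not p3 implies not p2)}.
not (not p3 implies not p2): α-rule — add not p3, not not p2.
× closes — contains both p2 and not p2.
All 1 branch closes.
Every branch closed, so the premises entail the conclusion.

Yes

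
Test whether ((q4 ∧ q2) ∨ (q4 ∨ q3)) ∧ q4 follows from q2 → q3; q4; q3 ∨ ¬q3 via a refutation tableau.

Initial set: {(q2 → q3); q4; (q3 ∨ ¬q3); ¬(((q4 ∧ q2) ∨ (q4 ∨ q3)) ∧ q4)}.
(q2 → q3): β-rule — branch into ¬q2  //  q3.
  branch 1 (add ¬q2):
    (q3 ∨ ¬q3): β-rule — branch into q3  //  ¬q3.
      branch 1.1 (add q3):
        ¬(((q4 ∧ q2) ∨ (q4 ∨ q3)) ∧ q4): β-rule — branch into ¬((q4 ∧ q2) ∨ (q4 ∨ q3))  //  ¬q4.
          branch 1.1.1 (add ¬((q4 ∧ q2) ∨ (q4 ∨ q3))):
            ¬((q4 ∧ q2) ∨ (q4 ∨ q3)): α-rule — add ¬(q4 ∧ q2), ¬(q4 ∨ q3).
            ¬(q4 ∨ q3): α-rule — add ¬q4, ¬q3.
            × closes — contains both q4 and ¬q4.
          branch 1.1.2 (add ¬q4):
            × closes — contains both q4 and ¬q4.
      branch 1.2 (add ¬q3):
        ¬(((q4 ∧ q2) ∨ (q4 ∨ q3)) ∧ q4): β-rule — branch into ¬((q4 ∧ q2) ∨ (q4 ∨ q3))  //  ¬q4.
          branch 1.2.1 (add ¬((q4 ∧ q2) ∨ (q4 ∨ q3))):
            ¬((q4 ∧ q2) ∨ (q4 ∨ q3)): α-rule — add ¬(q4 ∧ q2), ¬(q4 ∨ q3).
            ¬(q4 ∨ q3): α-rule — add ¬q4, ¬q3.
            × closes — contains both q4 and ¬q4.
          branch 1.2.2 (add ¬q4):
            × closes — contains both q4 and ¬q4.
  branch 2 (add q3):
    (q3 ∨ ¬q3): β-rule — branch into q3  //  ¬q3.
      branch 2.1 (add q3):
        ¬(((q4 ∧ q2) ∨ (q4 ∨ q3)) ∧ q4): β-rule — branch into ¬((q4 ∧ q2) ∨ (q4 ∨ q3))  //  ¬q4.
          branch 2.1.1 (add ¬((q4 ∧ q2) ∨ (q4 ∨ q3))):
            ¬((q4 ∧ q2) ∨ (q4 ∨ q3)): α-rule — add ¬(q4 ∧ q2), ¬(q4 ∨ q3).
            ¬(q4 ∨ q3): α-rule — add ¬q4, ¬q3.
            × closes — contains both q4 and ¬q4.
          branch 2.1.2 (add ¬q4):
            × closes — contains both q4 and ¬q4.
      branch 2.2 (add ¬q3):
        × closes — contains both q3 and ¬q3.
All 7 branches close.
Every branch closed, so the premises entail the conclusion.

Yes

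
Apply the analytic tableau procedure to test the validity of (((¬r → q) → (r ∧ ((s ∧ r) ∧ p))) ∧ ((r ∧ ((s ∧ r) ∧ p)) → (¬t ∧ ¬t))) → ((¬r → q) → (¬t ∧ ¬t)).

Assume the negation and expand:
Initial set: {¬((((¬r → q) → (r ∧ ((s ∧ r) ∧ p))) ∧ ((r ∧ ((s ∧ r) ∧ p)) → (¬t ∧ ¬t))) → ((¬r → q) → (¬t ∧ ¬t)))}.
¬((((¬r → q) → (r ∧ ((s ∧ r) ∧ p))) ∧ ((r ∧ ((s ∧ r) ∧ p)) → (¬t ∧ ¬t))) → ((¬r → q) → (¬t ∧ ¬t))): α-rule — add (((¬r → q) → (r ∧ ((s ∧ r) ∧ p))) ∧ ((r ∧ ((s ∧ r) ∧ p)) → (¬t ∧ ¬t))), ¬((¬r → q) → (¬t ∧ ¬t)).
(((¬r → q) → (r ∧ ((s ∧ r) ∧ p))) ∧ ((r ∧ ((s ∧ r) ∧ p)) → (¬t ∧ ¬t))): α-rule — add ((¬r → q) → (r ∧ ((s ∧ r) ∧ p))), ((r ∧ ((s ∧ r) ∧ p)) → (¬t ∧ ¬t)).
¬((¬r → q) → (¬t ∧ ¬t)): α-rule — add (¬r → q), ¬(¬t ∧ ¬t).
((¬r → q) → (r ∧ ((s ∧ r) ∧ p))): β-rule — branch into ¬(¬r → q)  //  (r ∧ ((s ∧ r) ∧ p)).
  branch 1 (add ¬(¬r → q)):
    ¬(¬r → q): α-rule — add ¬r, ¬q.
    ((r ∧ ((s ∧ r) ∧ p)) → (¬t ∧ ¬t)): β-rule — branch into ¬(r ∧ ((s ∧ r) ∧ p))  //  (¬t ∧ ¬t).
      branch 1.1 (add ¬(r ∧ ((s ∧ r) ∧ p))):
        (¬r → q): β-rule — branch into ¬¬r  //  q.
          branch 1.1.1 (add ¬¬r):
            × closes — contains both r and ¬r.
          branch 1.1.2 (add q):
            × closes — contains both q and ¬q.
      branch 1.2 (add (¬t ∧ ¬t)):
        (¬t ∧ ¬t): α-rule — add ¬t, ¬t.
        (¬r → q): β-rule — branch into ¬¬r  //  q.
          branch 1.2.1 (add ¬¬r):
            × closes — contains both r and ¬r.
          branch 1.2.2 (add q):
            × closes — contains both q and ¬q.
  branch 2 (add (r ∧ ((s ∧ r) ∧ p))):
    (r ∧ ((s ∧ r) ∧ p)): α-rule — add r, ((s ∧ r) ∧ p).
    ((s ∧ r) ∧ p): α-rule — add (s ∧ r), p.
    (s ∧ r): α-rule — add s, r.
    ((r ∧ ((s ∧ r) ∧ p)) → (¬t ∧ ¬t)): β-rule — branch into ¬(r ∧ ((s ∧ r) ∧ p))  //  (¬t ∧ ¬t).
      branch 2.1 (add ¬(r ∧ ((s ∧ r) ∧ p))):
        (¬r → q): β-rule — branch into ¬¬r  //  q.
          branch 2.1.1 (add ¬¬r):
            ¬(¬t ∧ ¬t): β-rule — branch into ¬¬t  //  ¬¬t.
              branch 2.1.1.1 (add ¬¬t):
                ¬(r ∧ ((s ∧ r) ∧ p)): β-rule — branch into ¬r  //  ¬((s ∧ r) ∧ p).
                  branch 2.1.1.1.1 (add ¬r):
                    × closes — contains both r and ¬r.
                  branch 2.1.1.1.2 (add ¬((s ∧ r) ∧ p)):
                    ¬((s ∧ r) ∧ p): β-rule — branch into ¬(s ∧ r)  //  ¬p.
                      branch 2.1.1.1.2.1 (add ¬(s ∧ r)):
                        ¬(s ∧ r): β-rule — branch into ¬s  //  ¬r.
                          branch 2.1.1.1.2.1.1 (add ¬s):
                            × closes — contains both s and ¬s.
                          branch 2.1.1.1.2.1.2 (add ¬r):
                            × closes — contains both r and ¬r.
                      branch 2.1.1.1.2.2 (add ¬p):
                        × closes — contains both p and ¬p.
              branch 2.1.1.2 (add ¬¬t):
                ¬(r ∧ ((s ∧ r) ∧ p)): β-rule — branch into ¬r  //  ¬((s ∧ r) ∧ p).
                  branch 2.1.1.2.1 (add ¬r):
                    × closes — contains both r and ¬r.
                  branch 2.1.1.2.2 (add ¬((s ∧ r) ∧ p)):
                    ¬((s ∧ r) ∧ p): β-rule — branch into ¬(s ∧ r)  //  ¬p.
                      branch 2.1.1.2.2.1 (add ¬(s ∧ r)):
                        ¬(s ∧ r): β-rule — branch into ¬s  //  ¬r.
                          branch 2.1.1.2.2.1.1 (add ¬s):
                            × closes — contains both s and ¬s.
                          branch 2.1.1.2.2.1.2 (add ¬r):
                            × closes — contains both r and ¬r.
                      branch 2.1.1.2.2.2 (add ¬p):
                        × closes — contains both p and ¬p.
          branch 2.1.2 (add q):
            ¬(¬t ∧ ¬t): β-rule — branch into ¬¬t  //  ¬¬t.
              branch 2.1.2.1 (add ¬¬t):
                ¬(r ∧ ((s ∧ r) ∧ p)): β-rule — branch into ¬r  //  ¬((s ∧ r) ∧ p).
                  branch 2.1.2.1.1 (add ¬r):
                    × closes — contains both r and ¬r.
                  branch 2.1.2.1.2 (add ¬((s ∧ r) ∧ p)):
                    ¬((s ∧ r) ∧ p): β-rule — branch into ¬(s ∧ r)  //  ¬p.
                      branch 2.1.2.1.2.1 (add ¬(s ∧ r)):
                        ¬(s ∧ r): β-rule — branch into ¬s  //  ¬r.
                          branch 2.1.2.1.2.1.1 (add ¬s):
                            × closes — contains both s and ¬s.
                          branch 2.1.2.1.2.1.2 (add ¬r):
                            × closes — contains both r and ¬r.
                      branch 2.1.2.1.2.2 (add ¬p):
                        × closes — contains both p and ¬p.
              branch 2.1.2.2 (add ¬¬t):
                ¬(r ∧ ((s ∧ r) ∧ p)): β-rule — branch into ¬r  //  ¬((s ∧ r) ∧ p).
                  branch 2.1.2.2.1 (add ¬r):
                    × closes — contains both r and ¬r.
                  branch 2.1.2.2.2 (add ¬((s ∧ r) ∧ p)):
                    ¬((s ∧ r) ∧ p): β-rule — branch into ¬(s ∧ r)  //  ¬p.
                      branch 2.1.2.2.2.1 (add ¬(s ∧ r)):
                        ¬(s ∧ r): β-rule — branch into ¬s  //  ¬r.
                          branch 2.1.2.2.2.1.1 (add ¬s):
                            × closes — contains both s and ¬s.
                          branch 2.1.2.2.2.1.2 (add ¬r):
                            × closes — contains both r and ¬r.
                      branch 2.1.2.2.2.2 (add ¬p):
                        × closes — contains both p and ¬p.
      branch 2.2 (add (¬t ∧ ¬t)):
        (¬t ∧ ¬t): α-rule — add ¬t, ¬t.
        (¬r → q): β-rule — branch into ¬¬r  //  q.
          branch 2.2.1 (add ¬¬r):
            ¬(¬t ∧ ¬t): β-rule — branch into ¬¬t  //  ¬¬t.
              branch 2.2.1.1 (add ¬¬t):
                × closes — contains both t and ¬t.
              branch 2.2.1.2 (add ¬¬t):
                × closes — contains both t and ¬t.
          branch 2.2.2 (add q):
            ¬(¬t ∧ ¬t): β-rule — branch into ¬¬t  //  ¬¬t.
              branch 2.2.2.1 (add ¬¬t):
                × closes — contains both t and ¬t.
              branch 2.2.2.2 (add ¬¬t):
                × closes — contains both t and ¬t.
All 24 branches close.
Every branch closed, so the negation is unsatisfiable and the formula is valid.

Valid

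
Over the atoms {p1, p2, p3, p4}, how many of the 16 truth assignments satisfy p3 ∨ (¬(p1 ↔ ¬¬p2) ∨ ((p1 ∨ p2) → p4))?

Initial set: {(p3 ∨ (¬(p1 ↔ ¬¬p2) ∨ ((p1 ∨ p2) → p4)))}.
(p3 ∨ (¬(p1 ↔ ¬¬p2) ∨ ((p1 ∨ p2) → p4))): β-rule — branch into p3  //  (¬(p1 ↔ ¬¬p2) ∨ ((p1 ∨ p2) → p4)).
  branch 1 (add p3):
    ○ open, literals {p3=true}.
  branch 2 (add (¬(p1 ↔ ¬¬p2) ∨ ((p1 ∨ p2) → p4))):
    (¬(p1 ↔ ¬¬p2) ∨ ((p1 ∨ p2) → p4)): β-rule — branch into ¬(p1 ↔ ¬¬p2)  //  ((p1 ∨ p2) → p4).
      branch 2.1 (add ¬(p1 ↔ ¬¬p2)):
        ¬(p1 ↔ ¬¬p2): β-rule — branch into p1, ¬¬¬p2  //  ¬p1, ¬¬p2.
          branch 2.1.1 (add p1, ¬¬¬p2):
            ¬¬¬p2: drop double negation, giving ¬p2.
            ○ open, literals {p1=true, p2=false}.
          branch 2.1.2 (add ¬p1, ¬¬p2):
            ¬¬p2: drop double negation, giving p2.
            ○ open, literals {p1=false, p2=true}.
      branch 2.2 (add ((p1 ∨ p2) → p4)):
        ((p1 ∨ p2) → p4): β-rule — branch into ¬(p1 ∨ p2)  //  p4.
          branch 2.2.1 (add ¬(p1 ∨ p2)):
            ¬(p1 ∨ p2): α-rule — add ¬p1, ¬p2.
            ○ open, literals {p1=false, p2=false}.
          branch 2.2.2 (add p4):
            ○ open, literals {p4=true}.
0 branches closed, 5 open.
Each open branch fixes some atoms; the unmentioned ones are free. Counting distinct full assignments: branch {p3=true} (p1, p2, p4) contributes 8 new; branch {p1=true, p2=false} (p3, p4) contributes 2 new; branch {p1=false, p2=true} (p3, p4) contributes 2 new; branch {p1=false, p2=false} (p3, p4) contributes 2 new; branch {p4=true} (p1, p2, p3) contributes 1 new. Total: 15.

15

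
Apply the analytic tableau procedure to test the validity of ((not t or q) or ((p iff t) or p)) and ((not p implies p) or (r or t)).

Not valid

Assume the negation and expand:
Initial set: {not (((not t or q) or ((p iff t) or p)) and ((not p implies p) or (r or t)))}.
not (((not t or q) or ((p iff t) or p)) and ((not p implies p) or (r or t))): β-rule — branch into not ((not t or q) or ((p iff t) or p))  //  not ((not p implies p) or (r or t)).
  branch 1 (add not ((not t or q) or ((p iff t) or p))):
    not ((not t or q) or ((p iff t) or p)): α-rule — add not (not t or q), not ((p iff t) or p).
    not (not t or q): α-rule — add not not t, not q.
    not ((p iff t) or p): α-rule — add not (p iff t), not p.
    not (p iff t): β-rule — branch into p, not t  //  not p, t.
      branch 1.1 (add p, not t):
        × closes — contains both p and not p.
      branch 1.2 (add not p, t):
        ○ open, literals {p=F, q=F, t=T}.
  branch 2 (add not ((not p implies p) or (r or t))):
    not ((not p implies p) or (r or t)): α-rule — add not (not p implies p), not (r or t).
    not (not p implies p): α-rule — add not p, not p.
    not (r or t): α-rule — add not r, not t.
    ○ open, literals {p=F, r=F, t=F}.
1 branch closed, 2 open.
An open branch gives a countermodel: p=F, q=F, t=T (unmentioned atoms arbitrary); under it the original formula is false.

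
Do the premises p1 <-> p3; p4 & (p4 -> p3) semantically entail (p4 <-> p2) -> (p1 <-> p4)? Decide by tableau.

Yes

Initial set: {(p1 <-> p3); (p4 & (p4 -> p3)); ~((p4 <-> p2) -> (p1 <-> p4))}.
(p4 & (p4 -> p3)): α-rule — add p4, (p4 -> p3).
~((p4 <-> p2) -> (p1 <-> p4)): α-rule — add (p4 <-> p2), ~(p1 <-> p4).
(p1 <-> p3): β-rule — branch into p1, p3  //  ~p1, ~p3.
  branch 1 (add p1, p3):
    (p4 -> p3): β-rule — branch into ~p4  //  p3.
      branch 1.1 (add ~p4):
        × closes — contains both p4 and ~p4.
      branch 1.2 (add p3):
        (p4 <-> p2): β-rule — branch into p4, p2  //  ~p4, ~p2.
          branch 1.2.1 (add p4, p2):
            ~(p1 <-> p4): β-rule — branch into p1, ~p4  //  ~p1, p4.
              branch 1.2.1.1 (add p1, ~p4):
                × closes — contains both p4 and ~p4.
              branch 1.2.1.2 (add ~p1, p4):
                × closes — contains both p1 and ~p1.
          branch 1.2.2 (add ~p4, ~p2):
            × closes — contains both p4 and ~p4.
  branch 2 (add ~p1, ~p3):
    (p4 -> p3): β-rule — branch into ~p4  //  p3.
      branch 2.1 (add ~p4):
        × closes — contains both p4 and ~p4.
      branch 2.2 (add p3):
        × closes — contains both p3 and ~p3.
All 6 branches close.
Every branch closed, so the premises entail the conclusion.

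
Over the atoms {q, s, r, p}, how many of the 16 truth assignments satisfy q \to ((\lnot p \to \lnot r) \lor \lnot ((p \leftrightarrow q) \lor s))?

Initial set: {(q \to ((\lnot p \to \lnot r) \lor \lnot ((p \leftrightarrow q) \lor s)))}.
(q \to ((\lnot p \to \lnot r) \lor \lnot ((p \leftrightarrow q) \lor s))): β-rule — branch into \lnot q  //  ((\lnot p \to \lnot r) \lor \lnot ((p \leftrightarrow q) \lor s)).
  branch 1 (add \lnot q):
    ○ open, literals {q=false}.
  branch 2 (add ((\lnot p \to \lnot r) \lor \lnot ((p \leftrightarrow q) \lor s))):
    ((\lnot p \to \lnot r) \lor \lnot ((p \leftrightarrow q) \lor s)): β-rule — branch into (\lnot p \to \lnot r)  //  \lnot ((p \leftrightarrow q) \lor s).
      branch 2.1 (add (\lnot p \to \lnot r)):
        (\lnot p \to \lnot r): β-rule — branch into \lnot \lnot p  //  \lnot r.
          branch 2.1.1 (add \lnot \lnot p):
            ○ open, literals {p=true}.
          branch 2.1.2 (add \lnot r):
            ○ open, literals {r=false}.
      branch 2.2 (add \lnot ((p \leftrightarrow q) \lor s)):
        \lnot ((p \leftrightarrow q) \lor s): α-rule — add \lnot (p \leftrightarrow q), \lnot s.
        \lnot (p \leftrightarrow q): β-rule — branch into p, \lnot q  //  \lnot p, q.
          branch 2.2.1 (add p, \lnot q):
            ○ open, literals {p=true, q=false, s=false}.
          branch 2.2.2 (add \lnot p, q):
            ○ open, literals {p=false, q=true, s=false}.
0 branches closed, 5 open.
Each open branch fixes some atoms; the unmentioned ones are free. Counting distinct full assignments: branch {q=false} (s, r, p) contributes 8 new; branch {p=true} (q, s, r) contributes 4 new; branch {r=false} (q, s, p) contributes 2 new; branch {p=true, q=false, s=false} (r) contributes 0 new; branch {p=false, q=true, s=false} (r) contributes 1 new. Total: 15.

15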